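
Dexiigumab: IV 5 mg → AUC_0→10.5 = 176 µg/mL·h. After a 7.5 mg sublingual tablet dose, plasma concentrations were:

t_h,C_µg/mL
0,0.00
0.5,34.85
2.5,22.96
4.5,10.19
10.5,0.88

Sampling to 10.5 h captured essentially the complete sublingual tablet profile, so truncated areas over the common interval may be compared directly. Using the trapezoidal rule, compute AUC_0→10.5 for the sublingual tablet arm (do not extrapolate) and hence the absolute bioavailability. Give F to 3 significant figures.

F = 0.503

Trapezoidal AUC_0→10.5 (sublingual tablet):
  [0→0.5]: (0.00+34.85)/2 × 0.5 = 8.7125
  [0.5→2.5]: (34.85+22.96)/2 × 2 = 57.81
  [2.5→4.5]: (22.96+10.19)/2 × 2 = 33.15
  [4.5→10.5]: (10.19+0.88)/2 × 6 = 33.21
  Sum = 132.8825 µg/mL·h
F = (AUC_ev/D_ev)/(AUC_iv/D_iv) = (132.8825/7.5)/(176/5) = 17.7177/35.2 = 0.5033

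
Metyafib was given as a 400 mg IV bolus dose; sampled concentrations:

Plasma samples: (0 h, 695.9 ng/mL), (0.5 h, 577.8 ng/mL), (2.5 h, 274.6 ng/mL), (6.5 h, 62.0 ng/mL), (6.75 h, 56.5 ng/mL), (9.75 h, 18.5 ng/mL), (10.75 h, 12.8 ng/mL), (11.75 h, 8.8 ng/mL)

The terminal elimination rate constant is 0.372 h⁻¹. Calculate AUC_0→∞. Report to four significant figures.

Trapezoidal AUC_0→11.75:
  [0→0.5]: (695.9+577.8)/2 × 0.5 = 318.425
  [0.5→2.5]: (577.8+274.6)/2 × 2 = 852.4
  [2.5→6.5]: (274.6+62.0)/2 × 4 = 673.2
  [6.5→6.75]: (62.0+56.5)/2 × 0.25 = 14.8125
  [6.75→9.75]: (56.5+18.5)/2 × 3 = 112.5
  [9.75→10.75]: (18.5+12.8)/2 × 1 = 15.65
  [10.75→11.75]: (12.8+8.8)/2 × 1 = 10.8
  Sum = 1997.7875 ng/mL·h
Extrapolated tail: C_last / k_e = 8.8 / 0.372 = 23.656
AUC_0→∞ = 1997.7875 + 23.656 = 2021.4435 ng/mL·h

AUC = 2021 ng/mL·h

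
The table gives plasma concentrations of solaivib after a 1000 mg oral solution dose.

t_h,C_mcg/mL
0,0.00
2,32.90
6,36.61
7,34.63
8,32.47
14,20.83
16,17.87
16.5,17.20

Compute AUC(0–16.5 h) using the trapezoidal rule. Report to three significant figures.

AUC = 448 mcg/mL·h

Trapezoidal AUC_0→16.5:
  [0→2]: (0.00+32.90)/2 × 2 = 32.9
  [2→6]: (32.90+36.61)/2 × 4 = 139.02
  [6→7]: (36.61+34.63)/2 × 1 = 35.62
  [7→8]: (34.63+32.47)/2 × 1 = 33.55
  [8→14]: (32.47+20.83)/2 × 6 = 159.9
  [14→16]: (20.83+17.87)/2 × 2 = 38.7
  [16→16.5]: (17.87+17.20)/2 × 0.5 = 8.7675
  Sum = 448.4575 mcg/mL·h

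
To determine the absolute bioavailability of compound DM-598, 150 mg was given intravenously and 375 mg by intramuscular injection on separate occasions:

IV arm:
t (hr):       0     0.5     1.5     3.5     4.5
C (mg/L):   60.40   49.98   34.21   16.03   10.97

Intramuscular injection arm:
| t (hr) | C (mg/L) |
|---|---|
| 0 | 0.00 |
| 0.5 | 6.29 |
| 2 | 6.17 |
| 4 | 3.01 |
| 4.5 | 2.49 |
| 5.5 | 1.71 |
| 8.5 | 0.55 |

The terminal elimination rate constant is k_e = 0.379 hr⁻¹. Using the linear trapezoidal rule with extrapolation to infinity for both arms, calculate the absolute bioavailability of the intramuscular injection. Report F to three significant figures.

Trapezoidal AUC_0→4.5 (IV):
  [0→0.5]: (60.40+49.98)/2 × 0.5 = 27.595
  [0.5→1.5]: (49.98+34.21)/2 × 1 = 42.095
  [1.5→3.5]: (34.21+16.03)/2 × 2 = 50.24
  [3.5→4.5]: (16.03+10.97)/2 × 1 = 13.5
  Sum = 133.43 mg/L·hr
IV tail: 10.97/0.379 = 28.945; AUC_iv,0→∞ = 133.43 + 28.945 = 162.375 mg/L·hr
Trapezoidal AUC_0→8.5 (intramuscular injection):
  [0→0.5]: (0.00+6.29)/2 × 0.5 = 1.5725
  [0.5→2]: (6.29+6.17)/2 × 1.5 = 9.345
  [2→4]: (6.17+3.01)/2 × 2 = 9.18
  [4→4.5]: (3.01+2.49)/2 × 0.5 = 1.375
  [4.5→5.5]: (2.49+1.71)/2 × 1 = 2.1
  [5.5→8.5]: (1.71+0.55)/2 × 3 = 3.39
  Sum = 26.9625 mg/L·hr
intramuscular injection tail: 0.55/0.379 = 1.451; AUC_ev,0→∞ = 26.9625 + 1.451 = 28.4135 mg/L·hr
F = (AUC_ev/D_ev)/(AUC_iv/D_iv) = (28.4135/375)/(162.375/150) = 0.0757693/1.0825 = 0.0700

F = 0.0700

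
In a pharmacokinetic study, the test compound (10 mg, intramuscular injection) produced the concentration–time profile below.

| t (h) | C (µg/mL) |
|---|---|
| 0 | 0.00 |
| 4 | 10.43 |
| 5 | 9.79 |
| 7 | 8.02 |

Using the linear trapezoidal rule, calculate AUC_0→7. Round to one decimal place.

Trapezoidal AUC_0→7:
  [0→4]: (0.00+10.43)/2 × 4 = 20.86
  [4→5]: (10.43+9.79)/2 × 1 = 10.11
  [5→7]: (9.79+8.02)/2 × 2 = 17.81
  Sum = 48.78 µg/mL·h

AUC = 48.8 µg/mL·h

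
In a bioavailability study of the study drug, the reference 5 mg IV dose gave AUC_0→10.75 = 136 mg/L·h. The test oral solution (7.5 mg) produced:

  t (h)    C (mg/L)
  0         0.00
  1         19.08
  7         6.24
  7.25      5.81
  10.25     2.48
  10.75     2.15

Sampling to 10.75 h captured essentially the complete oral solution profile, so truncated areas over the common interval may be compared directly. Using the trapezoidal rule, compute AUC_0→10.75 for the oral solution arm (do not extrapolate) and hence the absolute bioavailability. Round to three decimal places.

Trapezoidal AUC_0→10.75 (oral solution):
  [0→1]: (0.00+19.08)/2 × 1 = 9.54
  [1→7]: (19.08+6.24)/2 × 6 = 75.96
  [7→7.25]: (6.24+5.81)/2 × 0.25 = 1.50625
  [7.25→10.25]: (5.81+2.48)/2 × 3 = 12.435
  [10.25→10.75]: (2.48+2.15)/2 × 0.5 = 1.1575
  Sum = 100.59875 mg/L·h
F = (AUC_ev/D_ev)/(AUC_iv/D_iv) = (100.59875/7.5)/(136/5) = 13.4132/27.2 = 0.4931

F = 0.493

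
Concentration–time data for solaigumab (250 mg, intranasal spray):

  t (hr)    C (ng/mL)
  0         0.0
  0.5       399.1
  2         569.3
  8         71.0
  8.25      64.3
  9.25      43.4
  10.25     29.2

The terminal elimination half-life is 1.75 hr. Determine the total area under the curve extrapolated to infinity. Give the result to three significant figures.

Trapezoidal AUC_0→10.25:
  [0→0.5]: (0.0+399.1)/2 × 0.5 = 99.775
  [0.5→2]: (399.1+569.3)/2 × 1.5 = 726.3
  [2→8]: (569.3+71.0)/2 × 6 = 1920.9
  [8→8.25]: (71.0+64.3)/2 × 0.25 = 16.9125
  [8.25→9.25]: (64.3+43.4)/2 × 1 = 53.85
  [9.25→10.25]: (43.4+29.2)/2 × 1 = 36.3
  Sum = 2854.0375 ng/mL·hr
k_e = ln2 / t½ = 0.693147 / 1.75 = 0.3961 hr^-1
Extrapolated tail: C_last / k_e = 29.2 / 0.3961 = 73.719
AUC_0→∞ = 2854.0375 + 73.719 = 2927.7565 ng/mL·hr

AUC = 2930 ng/mL·hr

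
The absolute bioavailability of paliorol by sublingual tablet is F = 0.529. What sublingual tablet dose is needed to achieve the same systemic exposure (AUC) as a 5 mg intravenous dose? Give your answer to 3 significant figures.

D_sublingual = 9.45 mg

For equal systemic exposure: F × D_ev = D_iv
D_ev = D_iv / F = 5 / 0.529 = 9.4518 mg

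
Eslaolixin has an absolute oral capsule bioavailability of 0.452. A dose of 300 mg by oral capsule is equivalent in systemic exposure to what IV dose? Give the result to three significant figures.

D_iv = 136 mg

Systemic exposure from an extravascular dose = F × D_ev, so the equivalent IV dose is F × D_ev.
D_iv = F × D_ev = 0.452 × 300 = 135.6 mg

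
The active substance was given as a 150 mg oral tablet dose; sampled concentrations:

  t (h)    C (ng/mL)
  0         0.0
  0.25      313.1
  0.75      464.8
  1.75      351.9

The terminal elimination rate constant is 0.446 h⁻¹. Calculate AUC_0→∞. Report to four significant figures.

AUC = 1431 ng/mL·h

Trapezoidal AUC_0→1.75:
  [0→0.25]: (0.0+313.1)/2 × 0.25 = 39.1375
  [0.25→0.75]: (313.1+464.8)/2 × 0.5 = 194.475
  [0.75→1.75]: (464.8+351.9)/2 × 1 = 408.35
  Sum = 641.9625 ng/mL·h
Extrapolated tail: C_last / k_e = 351.9 / 0.446 = 789.013
AUC_0→∞ = 641.9625 + 789.013 = 1430.9755 ng/mL·h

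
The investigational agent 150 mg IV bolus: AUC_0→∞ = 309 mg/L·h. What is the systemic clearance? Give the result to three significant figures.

CL = 0.485 L/h

CL = Dose_iv / AUC_0→∞
   = 150 / 309 = 0.485437 L/h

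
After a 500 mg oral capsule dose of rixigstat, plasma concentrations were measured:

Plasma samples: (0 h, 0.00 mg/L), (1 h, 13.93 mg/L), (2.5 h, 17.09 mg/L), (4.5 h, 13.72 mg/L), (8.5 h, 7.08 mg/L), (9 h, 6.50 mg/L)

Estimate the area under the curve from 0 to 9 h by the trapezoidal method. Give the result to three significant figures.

Trapezoidal AUC_0→9:
  [0→1]: (0.00+13.93)/2 × 1 = 6.965
  [1→2.5]: (13.93+17.09)/2 × 1.5 = 23.265
  [2.5→4.5]: (17.09+13.72)/2 × 2 = 30.81
  [4.5→8.5]: (13.72+7.08)/2 × 4 = 41.6
  [8.5→9]: (7.08+6.50)/2 × 0.5 = 3.395
  Sum = 106.035 mg/L·h

AUC = 106 mg/L·h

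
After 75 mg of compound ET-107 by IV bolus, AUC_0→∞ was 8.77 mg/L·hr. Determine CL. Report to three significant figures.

CL = 8.55 L/hr

CL = Dose_iv / AUC_0→∞
   = 75 / 8.77 = 8.55188 L/hr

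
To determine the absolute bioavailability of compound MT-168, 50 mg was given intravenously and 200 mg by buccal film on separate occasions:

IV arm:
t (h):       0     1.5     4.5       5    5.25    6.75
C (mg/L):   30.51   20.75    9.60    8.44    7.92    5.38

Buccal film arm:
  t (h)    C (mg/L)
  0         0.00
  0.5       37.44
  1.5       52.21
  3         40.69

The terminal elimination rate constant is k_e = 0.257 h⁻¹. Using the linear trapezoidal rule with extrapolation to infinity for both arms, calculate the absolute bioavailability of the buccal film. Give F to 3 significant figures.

Trapezoidal AUC_0→6.75 (IV):
  [0→1.5]: (30.51+20.75)/2 × 1.5 = 38.445
  [1.5→4.5]: (20.75+9.60)/2 × 3 = 45.525
  [4.5→5]: (9.60+8.44)/2 × 0.5 = 4.51
  [5→5.25]: (8.44+7.92)/2 × 0.25 = 2.045
  [5.25→6.75]: (7.92+5.38)/2 × 1.5 = 9.975
  Sum = 100.5 mg/L·h
IV tail: 5.38/0.257 = 20.934; AUC_iv,0→∞ = 100.5 + 20.934 = 121.434 mg/L·h
Trapezoidal AUC_0→3 (buccal film):
  [0→0.5]: (0.00+37.44)/2 × 0.5 = 9.36
  [0.5→1.5]: (37.44+52.21)/2 × 1 = 44.825
  [1.5→3]: (52.21+40.69)/2 × 1.5 = 69.675
  Sum = 123.86 mg/L·h
buccal film tail: 40.69/0.257 = 158.327; AUC_ev,0→∞ = 123.86 + 158.327 = 282.187 mg/L·h
F = (AUC_ev/D_ev)/(AUC_iv/D_iv) = (282.187/200)/(121.434/50) = 1.410935/2.42868 = 0.5809

F = 0.581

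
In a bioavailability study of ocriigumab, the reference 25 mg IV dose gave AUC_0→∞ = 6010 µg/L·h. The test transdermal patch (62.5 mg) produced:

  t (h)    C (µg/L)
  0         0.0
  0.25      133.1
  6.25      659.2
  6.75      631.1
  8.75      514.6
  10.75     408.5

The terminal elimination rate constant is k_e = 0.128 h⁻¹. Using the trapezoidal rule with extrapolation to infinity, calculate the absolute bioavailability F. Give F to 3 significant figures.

Trapezoidal AUC_0→10.75 (transdermal patch):
  [0→0.25]: (0.0+133.1)/2 × 0.25 = 16.6375
  [0.25→6.25]: (133.1+659.2)/2 × 6 = 2376.9
  [6.25→6.75]: (659.2+631.1)/2 × 0.5 = 322.575
  [6.75→8.75]: (631.1+514.6)/2 × 2 = 1145.7
  [8.75→10.75]: (514.6+408.5)/2 × 2 = 923.1
  Sum = 4784.9125 µg/L·h
Tail: C_last/k_e = 408.5/0.128 = 3191.406
AUC_0→∞ (transdermal patch) = 4784.9125 + 3191.406 = 7976.3185 µg/L·h
F = (AUC_ev/D_ev)/(AUC_iv/D_iv) = (7976.3185/62.5)/(6010/25) = 127.621/240.4 = 0.5309

F = 0.531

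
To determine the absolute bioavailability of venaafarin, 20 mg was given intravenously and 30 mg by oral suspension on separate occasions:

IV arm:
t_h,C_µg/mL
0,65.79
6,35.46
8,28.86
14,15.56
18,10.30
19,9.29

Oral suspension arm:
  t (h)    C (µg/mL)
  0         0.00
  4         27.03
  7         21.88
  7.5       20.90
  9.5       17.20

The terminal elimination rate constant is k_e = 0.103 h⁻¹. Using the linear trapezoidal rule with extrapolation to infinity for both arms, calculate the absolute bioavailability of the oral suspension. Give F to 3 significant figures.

F = 0.350

Trapezoidal AUC_0→19 (IV):
  [0→6]: (65.79+35.46)/2 × 6 = 303.75
  [6→8]: (35.46+28.86)/2 × 2 = 64.32
  [8→14]: (28.86+15.56)/2 × 6 = 133.26
  [14→18]: (15.56+10.30)/2 × 4 = 51.72
  [18→19]: (10.30+9.29)/2 × 1 = 9.795
  Sum = 562.845 µg/mL·h
IV tail: 9.29/0.103 = 90.194; AUC_iv,0→∞ = 562.845 + 90.194 = 653.039 µg/mL·h
Trapezoidal AUC_0→9.5 (oral suspension):
  [0→4]: (0.00+27.03)/2 × 4 = 54.06
  [4→7]: (27.03+21.88)/2 × 3 = 73.365
  [7→7.5]: (21.88+20.90)/2 × 0.5 = 10.695
  [7.5→9.5]: (20.90+17.20)/2 × 2 = 38.1
  Sum = 176.22 µg/mL·h
oral suspension tail: 17.20/0.103 = 166.990; AUC_ev,0→∞ = 176.22 + 166.990 = 343.21 µg/mL·h
F = (AUC_ev/D_ev)/(AUC_iv/D_iv) = (343.21/30)/(653.039/20) = 11.4403/32.65195 = 0.3504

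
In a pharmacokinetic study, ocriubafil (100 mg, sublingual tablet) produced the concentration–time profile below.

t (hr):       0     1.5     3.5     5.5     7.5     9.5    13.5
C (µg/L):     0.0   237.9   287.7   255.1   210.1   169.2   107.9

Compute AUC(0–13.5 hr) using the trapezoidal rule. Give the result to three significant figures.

Trapezoidal AUC_0→13.5:
  [0→1.5]: (0.0+237.9)/2 × 1.5 = 178.425
  [1.5→3.5]: (237.9+287.7)/2 × 2 = 525.6
  [3.5→5.5]: (287.7+255.1)/2 × 2 = 542.8
  [5.5→7.5]: (255.1+210.1)/2 × 2 = 465.2
  [7.5→9.5]: (210.1+169.2)/2 × 2 = 379.3
  [9.5→13.5]: (169.2+107.9)/2 × 4 = 554.2
  Sum = 2645.525 µg/L·hr

AUC = 2650 µg/L·hr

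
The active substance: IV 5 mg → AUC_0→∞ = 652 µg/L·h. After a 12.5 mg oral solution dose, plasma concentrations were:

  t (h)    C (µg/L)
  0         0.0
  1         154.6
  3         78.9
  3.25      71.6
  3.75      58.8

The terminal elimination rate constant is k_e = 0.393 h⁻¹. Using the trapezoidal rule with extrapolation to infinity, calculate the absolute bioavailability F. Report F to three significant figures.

Trapezoidal AUC_0→3.75 (oral solution):
  [0→1]: (0.0+154.6)/2 × 1 = 77.3
  [1→3]: (154.6+78.9)/2 × 2 = 233.5
  [3→3.25]: (78.9+71.6)/2 × 0.25 = 18.8125
  [3.25→3.75]: (71.6+58.8)/2 × 0.5 = 32.6
  Sum = 362.2125 µg/L·h
Tail: C_last/k_e = 58.8/0.393 = 149.618
AUC_0→∞ (oral solution) = 362.2125 + 149.618 = 511.8305 µg/L·h
F = (AUC_ev/D_ev)/(AUC_iv/D_iv) = (511.8305/12.5)/(652/5) = 40.94644/130.4 = 0.3140

F = 0.314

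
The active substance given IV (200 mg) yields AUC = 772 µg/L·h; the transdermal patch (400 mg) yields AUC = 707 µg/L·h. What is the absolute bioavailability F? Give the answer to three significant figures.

F = 0.458

F = (AUC_ev / D_ev) / (AUC_iv / D_iv)
  = (707/400) / (772/200)
  = 1.7675 / 3.86 = 0.4579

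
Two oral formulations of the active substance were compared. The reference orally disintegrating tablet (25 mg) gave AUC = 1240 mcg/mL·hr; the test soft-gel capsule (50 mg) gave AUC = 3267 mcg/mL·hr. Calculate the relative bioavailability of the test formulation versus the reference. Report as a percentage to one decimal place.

F_rel = (AUC_test/D_test) / (AUC_ref/D_ref)
      = (3267/50) / (1240/25)
      = 65.34 / 49.6 = 1.3173 = 131.73%

F_rel = 131.7%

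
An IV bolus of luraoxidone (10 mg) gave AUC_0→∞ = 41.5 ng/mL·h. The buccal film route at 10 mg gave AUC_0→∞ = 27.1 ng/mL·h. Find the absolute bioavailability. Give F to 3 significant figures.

F = 0.653

F = (AUC_ev / D_ev) / (AUC_iv / D_iv)
  = (27.1/10) / (41.5/10)
  = 2.71 / 4.15 = 0.6530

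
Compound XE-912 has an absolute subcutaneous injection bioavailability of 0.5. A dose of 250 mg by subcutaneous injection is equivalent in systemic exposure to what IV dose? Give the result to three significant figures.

D_iv = 125 mg

Systemic exposure from an extravascular dose = F × D_ev, so the equivalent IV dose is F × D_ev.
D_iv = F × D_ev = 0.5 × 250 = 125 mg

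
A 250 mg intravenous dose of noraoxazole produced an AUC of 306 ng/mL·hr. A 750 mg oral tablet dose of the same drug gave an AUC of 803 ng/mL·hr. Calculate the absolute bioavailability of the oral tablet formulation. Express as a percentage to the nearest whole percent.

F = (AUC_ev / D_ev) / (AUC_iv / D_iv)
  = (803/750) / (306/250)
  = 1.07067 / 1.224 = 0.8747
  = 87.47%

F = 87%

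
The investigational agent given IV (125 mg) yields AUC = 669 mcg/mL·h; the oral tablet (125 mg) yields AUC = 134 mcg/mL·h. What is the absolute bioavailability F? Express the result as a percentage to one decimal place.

F = 20.0%

F = (AUC_ev / D_ev) / (AUC_iv / D_iv)
  = (134/125) / (669/125)
  = 1.072 / 5.352 = 0.2003
  = 20.03%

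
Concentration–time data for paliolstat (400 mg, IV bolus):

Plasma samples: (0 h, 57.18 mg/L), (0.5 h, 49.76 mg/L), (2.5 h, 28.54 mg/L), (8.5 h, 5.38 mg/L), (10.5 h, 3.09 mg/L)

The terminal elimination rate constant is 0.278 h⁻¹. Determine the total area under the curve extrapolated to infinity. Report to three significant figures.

AUC = 226 mg/L·h

Trapezoidal AUC_0→10.5:
  [0→0.5]: (57.18+49.76)/2 × 0.5 = 26.735
  [0.5→2.5]: (49.76+28.54)/2 × 2 = 78.3
  [2.5→8.5]: (28.54+5.38)/2 × 6 = 101.76
  [8.5→10.5]: (5.38+3.09)/2 × 2 = 8.47
  Sum = 215.265 mg/L·h
Extrapolated tail: C_last / k_e = 3.09 / 0.278 = 11.115
AUC_0→∞ = 215.265 + 11.115 = 226.38 mg/L·h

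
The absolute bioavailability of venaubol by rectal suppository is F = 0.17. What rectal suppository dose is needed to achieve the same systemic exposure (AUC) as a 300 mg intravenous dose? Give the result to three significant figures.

D_rectal = 1760 mg

For equal systemic exposure: F × D_ev = D_iv
D_ev = D_iv / F = 300 / 0.17 = 1764.71 mg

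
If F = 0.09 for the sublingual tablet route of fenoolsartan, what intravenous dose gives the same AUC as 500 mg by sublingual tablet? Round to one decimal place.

Systemic exposure from an extravascular dose = F × D_ev, so the equivalent IV dose is F × D_ev.
D_iv = F × D_ev = 0.09 × 500 = 45 mg

D_iv = 45.0 mg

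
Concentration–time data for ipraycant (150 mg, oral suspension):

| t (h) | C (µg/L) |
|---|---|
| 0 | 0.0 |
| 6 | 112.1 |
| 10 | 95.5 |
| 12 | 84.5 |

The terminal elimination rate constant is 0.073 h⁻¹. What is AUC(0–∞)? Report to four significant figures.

AUC = 2089 µg/L·h

Trapezoidal AUC_0→12:
  [0→6]: (0.0+112.1)/2 × 6 = 336.3
  [6→10]: (112.1+95.5)/2 × 4 = 415.2
  [10→12]: (95.5+84.5)/2 × 2 = 180.0
  Sum = 931.5 µg/L·h
Extrapolated tail: C_last / k_e = 84.5 / 0.073 = 1157.534
AUC_0→∞ = 931.5 + 1157.534 = 2089.034 µg/L·h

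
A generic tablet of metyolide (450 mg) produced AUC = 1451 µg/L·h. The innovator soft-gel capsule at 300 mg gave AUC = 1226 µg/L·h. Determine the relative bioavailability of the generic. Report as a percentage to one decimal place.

F_rel = 78.9%

F_rel = (AUC_test/D_test) / (AUC_ref/D_ref)
      = (1451/450) / (1226/300)
      = 3.22444 / 4.08667 = 0.7890 = 78.90%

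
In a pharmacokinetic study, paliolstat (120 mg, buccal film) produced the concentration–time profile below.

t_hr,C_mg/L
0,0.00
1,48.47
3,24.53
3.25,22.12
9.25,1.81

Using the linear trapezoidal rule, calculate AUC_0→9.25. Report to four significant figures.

Trapezoidal AUC_0→9.25:
  [0→1]: (0.00+48.47)/2 × 1 = 24.235
  [1→3]: (48.47+24.53)/2 × 2 = 73.0
  [3→3.25]: (24.53+22.12)/2 × 0.25 = 5.83125
  [3.25→9.25]: (22.12+1.81)/2 × 6 = 71.79
  Sum = 174.85625 mg/L·hr

AUC = 174.9 mg/L·hr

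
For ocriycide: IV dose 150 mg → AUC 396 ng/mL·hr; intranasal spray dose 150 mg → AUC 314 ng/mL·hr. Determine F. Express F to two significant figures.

F = 0.79

F = (AUC_ev / D_ev) / (AUC_iv / D_iv)
  = (314/150) / (396/150)
  = 2.09333 / 2.64 = 0.7929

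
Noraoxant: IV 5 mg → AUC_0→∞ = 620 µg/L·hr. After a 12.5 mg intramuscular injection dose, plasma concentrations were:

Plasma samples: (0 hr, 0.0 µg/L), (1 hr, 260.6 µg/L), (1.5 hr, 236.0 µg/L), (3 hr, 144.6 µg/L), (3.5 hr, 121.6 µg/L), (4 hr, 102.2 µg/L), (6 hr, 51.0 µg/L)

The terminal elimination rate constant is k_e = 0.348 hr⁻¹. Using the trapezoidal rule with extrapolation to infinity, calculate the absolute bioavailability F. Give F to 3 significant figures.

F = 0.621

Trapezoidal AUC_0→6 (intramuscular injection):
  [0→1]: (0.0+260.6)/2 × 1 = 130.3
  [1→1.5]: (260.6+236.0)/2 × 0.5 = 124.15
  [1.5→3]: (236.0+144.6)/2 × 1.5 = 285.45
  [3→3.5]: (144.6+121.6)/2 × 0.5 = 66.55
  [3.5→4]: (121.6+102.2)/2 × 0.5 = 55.95
  [4→6]: (102.2+51.0)/2 × 2 = 153.2
  Sum = 815.6 µg/L·hr
Tail: C_last/k_e = 51.0/0.348 = 146.552
AUC_0→∞ (intramuscular injection) = 815.6 + 146.552 = 962.152 µg/L·hr
F = (AUC_ev/D_ev)/(AUC_iv/D_iv) = (962.152/12.5)/(620/5) = 76.97216/124 = 0.6207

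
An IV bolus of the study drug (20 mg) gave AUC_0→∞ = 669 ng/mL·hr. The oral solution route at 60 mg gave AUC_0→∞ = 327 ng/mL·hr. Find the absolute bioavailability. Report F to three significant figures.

F = (AUC_ev / D_ev) / (AUC_iv / D_iv)
  = (327/60) / (669/20)
  = 5.45 / 33.45 = 0.1629

F = 0.163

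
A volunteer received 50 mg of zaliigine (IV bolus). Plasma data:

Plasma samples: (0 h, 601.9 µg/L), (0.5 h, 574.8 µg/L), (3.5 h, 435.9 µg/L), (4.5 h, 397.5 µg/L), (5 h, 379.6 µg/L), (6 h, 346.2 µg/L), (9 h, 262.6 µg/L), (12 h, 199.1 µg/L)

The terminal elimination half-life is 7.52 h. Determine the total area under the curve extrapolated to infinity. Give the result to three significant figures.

AUC = 6550 µg/L·h

Trapezoidal AUC_0→12:
  [0→0.5]: (601.9+574.8)/2 × 0.5 = 294.175
  [0.5→3.5]: (574.8+435.9)/2 × 3 = 1516.05
  [3.5→4.5]: (435.9+397.5)/2 × 1 = 416.7
  [4.5→5]: (397.5+379.6)/2 × 0.5 = 194.275
  [5→6]: (379.6+346.2)/2 × 1 = 362.9
  [6→9]: (346.2+262.6)/2 × 3 = 913.2
  [9→12]: (262.6+199.1)/2 × 3 = 692.55
  Sum = 4389.85 µg/L·h
k_e = ln2 / t½ = 0.693147 / 7.52 = 0.0922 h^-1
Extrapolated tail: C_last / k_e = 199.1 / 0.0922 = 2159.436
AUC_0→∞ = 4389.85 + 2159.436 = 6549.286 µg/L·h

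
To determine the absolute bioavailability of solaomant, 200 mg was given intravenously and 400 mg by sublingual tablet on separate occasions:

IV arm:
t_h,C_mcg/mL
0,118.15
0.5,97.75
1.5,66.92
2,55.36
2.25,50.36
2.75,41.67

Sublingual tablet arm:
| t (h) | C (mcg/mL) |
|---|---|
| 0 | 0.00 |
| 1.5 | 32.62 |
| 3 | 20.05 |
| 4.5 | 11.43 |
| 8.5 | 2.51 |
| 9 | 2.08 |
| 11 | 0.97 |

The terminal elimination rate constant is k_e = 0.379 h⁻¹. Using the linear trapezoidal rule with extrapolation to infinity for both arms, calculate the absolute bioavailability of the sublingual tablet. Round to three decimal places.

Trapezoidal AUC_0→2.75 (IV):
  [0→0.5]: (118.15+97.75)/2 × 0.5 = 53.975
  [0.5→1.5]: (97.75+66.92)/2 × 1 = 82.335
  [1.5→2]: (66.92+55.36)/2 × 0.5 = 30.57
  [2→2.25]: (55.36+50.36)/2 × 0.25 = 13.215
  [2.25→2.75]: (50.36+41.67)/2 × 0.5 = 23.0075
  Sum = 203.1025 mcg/mL·h
IV tail: 41.67/0.379 = 109.947; AUC_iv,0→∞ = 203.1025 + 109.947 = 313.0495 mcg/mL·h
Trapezoidal AUC_0→11 (sublingual tablet):
  [0→1.5]: (0.00+32.62)/2 × 1.5 = 24.465
  [1.5→3]: (32.62+20.05)/2 × 1.5 = 39.5025
  [3→4.5]: (20.05+11.43)/2 × 1.5 = 23.61
  [4.5→8.5]: (11.43+2.51)/2 × 4 = 27.88
  [8.5→9]: (2.51+2.08)/2 × 0.5 = 1.1475
  [9→11]: (2.08+0.97)/2 × 2 = 3.05
  Sum = 119.655 mcg/mL·h
sublingual tablet tail: 0.97/0.379 = 2.559; AUC_ev,0→∞ = 119.655 + 2.559 = 122.214 mcg/mL·h
F = (AUC_ev/D_ev)/(AUC_iv/D_iv) = (122.214/400)/(313.0495/200) = 0.305535/1.5652475 = 0.1952

F = 0.195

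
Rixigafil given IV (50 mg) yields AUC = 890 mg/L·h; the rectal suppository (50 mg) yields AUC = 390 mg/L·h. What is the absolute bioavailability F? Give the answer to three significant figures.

F = 0.438

F = (AUC_ev / D_ev) / (AUC_iv / D_iv)
  = (390/50) / (890/50)
  = 7.8 / 17.8 = 0.4382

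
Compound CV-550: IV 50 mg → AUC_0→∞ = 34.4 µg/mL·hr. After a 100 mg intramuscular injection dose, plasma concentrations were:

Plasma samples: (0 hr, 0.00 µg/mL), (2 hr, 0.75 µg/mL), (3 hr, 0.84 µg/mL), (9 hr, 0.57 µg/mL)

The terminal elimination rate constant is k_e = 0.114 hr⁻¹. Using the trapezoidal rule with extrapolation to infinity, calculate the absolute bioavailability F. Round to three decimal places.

F = 0.157

Trapezoidal AUC_0→9 (intramuscular injection):
  [0→2]: (0.00+0.75)/2 × 2 = 0.75
  [2→3]: (0.75+0.84)/2 × 1 = 0.795
  [3→9]: (0.84+0.57)/2 × 6 = 4.23
  Sum = 5.775 µg/mL·hr
Tail: C_last/k_e = 0.57/0.114 = 5.000
AUC_0→∞ (intramuscular injection) = 5.775 + 5.000 = 10.775 µg/mL·hr
F = (AUC_ev/D_ev)/(AUC_iv/D_iv) = (10.775/100)/(34.4/50) = 0.10775/0.688 = 0.1566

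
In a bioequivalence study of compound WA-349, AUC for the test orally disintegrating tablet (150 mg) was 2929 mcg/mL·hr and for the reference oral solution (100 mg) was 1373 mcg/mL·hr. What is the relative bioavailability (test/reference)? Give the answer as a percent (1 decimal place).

F_rel = (AUC_test/D_test) / (AUC_ref/D_ref)
      = (2929/150) / (1373/100)
      = 19.5267 / 13.73 = 1.4222 = 142.22%

F_rel = 142.2%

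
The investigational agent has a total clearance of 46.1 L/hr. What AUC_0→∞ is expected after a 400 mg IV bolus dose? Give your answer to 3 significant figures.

AUC_0→∞ = Dose_iv / CL
        = 400 / 46.1 = 8.67679 mg/L·hr

AUC = 8.68 mg/L·hr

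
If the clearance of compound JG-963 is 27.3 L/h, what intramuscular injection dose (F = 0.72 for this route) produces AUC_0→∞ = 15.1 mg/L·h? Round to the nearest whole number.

Dose = 573 mg

Dose = CL × AUC_0→∞ / F
     = 27.3 × 15.1 / 0.72 = 572.542 mg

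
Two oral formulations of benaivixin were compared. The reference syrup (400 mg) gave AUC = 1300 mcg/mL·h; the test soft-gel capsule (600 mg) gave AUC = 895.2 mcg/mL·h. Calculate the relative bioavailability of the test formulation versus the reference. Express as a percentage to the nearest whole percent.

F_rel = (AUC_test/D_test) / (AUC_ref/D_ref)
      = (895.2/600) / (1300/400)
      = 1.492 / 3.25 = 0.4591 = 45.91%

F_rel = 46%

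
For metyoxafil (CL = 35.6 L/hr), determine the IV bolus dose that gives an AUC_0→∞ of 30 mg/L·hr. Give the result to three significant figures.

Dose_iv = CL × AUC_0→∞
     = 35.6 × 30 = 1068 mg

Dose = 1070 mg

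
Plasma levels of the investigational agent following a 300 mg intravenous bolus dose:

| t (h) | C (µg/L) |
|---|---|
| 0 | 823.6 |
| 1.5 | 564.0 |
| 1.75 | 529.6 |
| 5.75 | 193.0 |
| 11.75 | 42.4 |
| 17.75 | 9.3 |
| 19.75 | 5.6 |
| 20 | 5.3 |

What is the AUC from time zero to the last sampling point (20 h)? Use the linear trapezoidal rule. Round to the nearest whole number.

Trapezoidal AUC_0→20:
  [0→1.5]: (823.6+564.0)/2 × 1.5 = 1040.7
  [1.5→1.75]: (564.0+529.6)/2 × 0.25 = 136.7
  [1.75→5.75]: (529.6+193.0)/2 × 4 = 1445.2
  [5.75→11.75]: (193.0+42.4)/2 × 6 = 706.2
  [11.75→17.75]: (42.4+9.3)/2 × 6 = 155.1
  [17.75→19.75]: (9.3+5.6)/2 × 2 = 14.9
  [19.75→20]: (5.6+5.3)/2 × 0.25 = 1.3625
  Sum = 3500.1625 µg/L·h

AUC = 3500 µg/L·h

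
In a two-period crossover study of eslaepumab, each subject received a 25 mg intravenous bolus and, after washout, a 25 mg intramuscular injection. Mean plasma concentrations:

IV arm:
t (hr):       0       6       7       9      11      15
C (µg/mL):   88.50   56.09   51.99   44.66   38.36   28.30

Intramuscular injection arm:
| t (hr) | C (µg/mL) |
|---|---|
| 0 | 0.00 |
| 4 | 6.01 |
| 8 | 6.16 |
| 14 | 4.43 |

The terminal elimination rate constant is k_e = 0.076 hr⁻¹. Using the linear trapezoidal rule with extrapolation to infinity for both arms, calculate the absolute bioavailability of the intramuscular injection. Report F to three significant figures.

F = 0.108

Trapezoidal AUC_0→15 (IV):
  [0→6]: (88.50+56.09)/2 × 6 = 433.77
  [6→7]: (56.09+51.99)/2 × 1 = 54.04
  [7→9]: (51.99+44.66)/2 × 2 = 96.65
  [9→11]: (44.66+38.36)/2 × 2 = 83.02
  [11→15]: (38.36+28.30)/2 × 4 = 133.32
  Sum = 800.8 µg/mL·hr
IV tail: 28.30/0.076 = 372.368; AUC_iv,0→∞ = 800.8 + 372.368 = 1173.168 µg/mL·hr
Trapezoidal AUC_0→14 (intramuscular injection):
  [0→4]: (0.00+6.01)/2 × 4 = 12.02
  [4→8]: (6.01+6.16)/2 × 4 = 24.34
  [8→14]: (6.16+4.43)/2 × 6 = 31.77
  Sum = 68.13 µg/mL·hr
intramuscular injection tail: 4.43/0.076 = 58.289; AUC_ev,0→∞ = 68.13 + 58.289 = 126.419 µg/mL·hr
F = (AUC_ev/D_ev)/(AUC_iv/D_iv) = (126.419/25)/(1173.168/25) = 5.05676/46.92672 = 0.1078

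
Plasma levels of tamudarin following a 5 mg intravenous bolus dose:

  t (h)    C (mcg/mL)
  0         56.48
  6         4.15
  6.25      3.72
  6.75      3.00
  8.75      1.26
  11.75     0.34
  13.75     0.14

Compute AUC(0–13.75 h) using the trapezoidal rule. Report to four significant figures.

AUC = 191.7 mcg/mL·h

Trapezoidal AUC_0→13.75:
  [0→6]: (56.48+4.15)/2 × 6 = 181.89
  [6→6.25]: (4.15+3.72)/2 × 0.25 = 0.98375
  [6.25→6.75]: (3.72+3.00)/2 × 0.5 = 1.68
  [6.75→8.75]: (3.00+1.26)/2 × 2 = 4.26
  [8.75→11.75]: (1.26+0.34)/2 × 3 = 2.4
  [11.75→13.75]: (0.34+0.14)/2 × 2 = 0.48
  Sum = 191.69375 mcg/mL·h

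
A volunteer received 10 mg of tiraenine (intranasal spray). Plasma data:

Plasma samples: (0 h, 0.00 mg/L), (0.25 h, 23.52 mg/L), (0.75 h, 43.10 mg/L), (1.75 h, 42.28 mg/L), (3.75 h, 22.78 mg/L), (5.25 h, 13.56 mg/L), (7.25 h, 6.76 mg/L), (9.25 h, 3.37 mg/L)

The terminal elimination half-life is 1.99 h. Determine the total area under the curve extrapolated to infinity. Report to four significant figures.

Trapezoidal AUC_0→9.25:
  [0→0.25]: (0.00+23.52)/2 × 0.25 = 2.94
  [0.25→0.75]: (23.52+43.10)/2 × 0.5 = 16.655
  [0.75→1.75]: (43.10+42.28)/2 × 1 = 42.69
  [1.75→3.75]: (42.28+22.78)/2 × 2 = 65.06
  [3.75→5.25]: (22.78+13.56)/2 × 1.5 = 27.255
  [5.25→7.25]: (13.56+6.76)/2 × 2 = 20.32
  [7.25→9.25]: (6.76+3.37)/2 × 2 = 10.13
  Sum = 185.05 mg/L·h
k_e = ln2 / t½ = 0.693147 / 1.99 = 0.3483 h^-1
Extrapolated tail: C_last / k_e = 3.37 / 0.3483 = 9.676
AUC_0→∞ = 185.05 + 9.676 = 194.726 mg/L·h

AUC = 194.7 mg/L·h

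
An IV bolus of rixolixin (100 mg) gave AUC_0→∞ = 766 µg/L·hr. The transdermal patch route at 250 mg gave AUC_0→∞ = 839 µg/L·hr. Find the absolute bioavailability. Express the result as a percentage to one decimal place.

F = 43.8%

F = (AUC_ev / D_ev) / (AUC_iv / D_iv)
  = (839/250) / (766/100)
  = 3.356 / 7.66 = 0.4381
  = 43.81%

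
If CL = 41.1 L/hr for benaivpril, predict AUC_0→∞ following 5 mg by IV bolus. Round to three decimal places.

AUC_0→∞ = Dose_iv / CL
        = 5 / 41.1 = 0.121655 mg/L·hr

AUC = 0.122 mg/L·hr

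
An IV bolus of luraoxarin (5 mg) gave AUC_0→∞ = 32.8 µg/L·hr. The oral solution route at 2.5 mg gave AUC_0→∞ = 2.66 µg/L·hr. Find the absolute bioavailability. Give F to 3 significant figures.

F = 0.162

F = (AUC_ev / D_ev) / (AUC_iv / D_iv)
  = (2.66/2.5) / (32.8/5)
  = 1.064 / 6.56 = 0.1622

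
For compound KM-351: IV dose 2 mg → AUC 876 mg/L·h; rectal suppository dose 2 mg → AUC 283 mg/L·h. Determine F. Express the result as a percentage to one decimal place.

F = (AUC_ev / D_ev) / (AUC_iv / D_iv)
  = (283/2) / (876/2)
  = 141.5 / 438 = 0.3231
  = 32.31%

F = 32.3%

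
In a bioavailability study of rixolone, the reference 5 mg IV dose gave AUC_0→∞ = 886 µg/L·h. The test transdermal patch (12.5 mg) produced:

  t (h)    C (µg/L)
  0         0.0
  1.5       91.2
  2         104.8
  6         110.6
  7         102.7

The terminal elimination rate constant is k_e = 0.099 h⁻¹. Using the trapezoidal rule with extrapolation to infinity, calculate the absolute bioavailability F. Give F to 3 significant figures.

Trapezoidal AUC_0→7 (transdermal patch):
  [0→1.5]: (0.0+91.2)/2 × 1.5 = 68.4
  [1.5→2]: (91.2+104.8)/2 × 0.5 = 49.0
  [2→6]: (104.8+110.6)/2 × 4 = 430.8
  [6→7]: (110.6+102.7)/2 × 1 = 106.65
  Sum = 654.85 µg/L·h
Tail: C_last/k_e = 102.7/0.099 = 1037.374
AUC_0→∞ (transdermal patch) = 654.85 + 1037.374 = 1692.224 µg/L·h
F = (AUC_ev/D_ev)/(AUC_iv/D_iv) = (1692.224/12.5)/(886/5) = 135.37792/177.2 = 0.7640

F = 0.764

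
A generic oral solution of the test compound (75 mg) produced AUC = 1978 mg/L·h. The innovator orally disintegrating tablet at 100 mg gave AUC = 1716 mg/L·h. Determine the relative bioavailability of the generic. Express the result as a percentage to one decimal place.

F_rel = 153.7%

F_rel = (AUC_test/D_test) / (AUC_ref/D_ref)
      = (1978/75) / (1716/100)
      = 26.3733 / 17.16 = 1.5369 = 153.69%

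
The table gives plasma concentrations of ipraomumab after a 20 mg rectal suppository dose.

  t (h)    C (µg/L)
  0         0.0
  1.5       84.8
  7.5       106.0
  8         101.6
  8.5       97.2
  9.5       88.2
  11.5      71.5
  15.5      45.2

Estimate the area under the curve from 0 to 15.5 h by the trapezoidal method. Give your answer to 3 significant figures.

AUC = 1220 µg/L·h

Trapezoidal AUC_0→15.5:
  [0→1.5]: (0.0+84.8)/2 × 1.5 = 63.6
  [1.5→7.5]: (84.8+106.0)/2 × 6 = 572.4
  [7.5→8]: (106.0+101.6)/2 × 0.5 = 51.9
  [8→8.5]: (101.6+97.2)/2 × 0.5 = 49.7
  [8.5→9.5]: (97.2+88.2)/2 × 1 = 92.7
  [9.5→11.5]: (88.2+71.5)/2 × 2 = 159.7
  [11.5→15.5]: (71.5+45.2)/2 × 4 = 233.4
  Sum = 1223.4 µg/L·h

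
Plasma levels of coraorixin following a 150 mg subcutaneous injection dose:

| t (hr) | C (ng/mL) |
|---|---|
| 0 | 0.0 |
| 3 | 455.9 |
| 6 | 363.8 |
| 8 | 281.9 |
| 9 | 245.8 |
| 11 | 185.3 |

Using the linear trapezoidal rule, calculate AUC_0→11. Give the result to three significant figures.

AUC = 3250 ng/mL·hr

Trapezoidal AUC_0→11:
  [0→3]: (0.0+455.9)/2 × 3 = 683.85
  [3→6]: (455.9+363.8)/2 × 3 = 1229.55
  [6→8]: (363.8+281.9)/2 × 2 = 645.7
  [8→9]: (281.9+245.8)/2 × 1 = 263.85
  [9→11]: (245.8+185.3)/2 × 2 = 431.1
  Sum = 3254.05 ng/mL·hr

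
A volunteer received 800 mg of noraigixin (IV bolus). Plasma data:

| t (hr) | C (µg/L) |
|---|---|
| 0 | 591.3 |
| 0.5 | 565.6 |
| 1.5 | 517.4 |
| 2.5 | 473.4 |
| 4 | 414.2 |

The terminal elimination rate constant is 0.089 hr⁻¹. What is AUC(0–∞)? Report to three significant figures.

AUC = 6650 µg/L·hr

Trapezoidal AUC_0→4:
  [0→0.5]: (591.3+565.6)/2 × 0.5 = 289.225
  [0.5→1.5]: (565.6+517.4)/2 × 1 = 541.5
  [1.5→2.5]: (517.4+473.4)/2 × 1 = 495.4
  [2.5→4]: (473.4+414.2)/2 × 1.5 = 665.7
  Sum = 1991.825 µg/L·hr
Extrapolated tail: C_last / k_e = 414.2 / 0.089 = 4653.933
AUC_0→∞ = 1991.825 + 4653.933 = 6645.758 µg/L·hr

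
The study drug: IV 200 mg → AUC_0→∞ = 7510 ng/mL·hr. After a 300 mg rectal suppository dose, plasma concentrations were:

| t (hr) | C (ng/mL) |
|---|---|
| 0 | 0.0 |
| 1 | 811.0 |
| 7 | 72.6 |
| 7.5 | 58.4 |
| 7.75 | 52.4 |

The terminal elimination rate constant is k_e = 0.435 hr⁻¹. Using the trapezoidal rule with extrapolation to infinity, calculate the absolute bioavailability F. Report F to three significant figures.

F = 0.286

Trapezoidal AUC_0→7.75 (rectal suppository):
  [0→1]: (0.0+811.0)/2 × 1 = 405.5
  [1→7]: (811.0+72.6)/2 × 6 = 2650.8
  [7→7.5]: (72.6+58.4)/2 × 0.5 = 32.75
  [7.5→7.75]: (58.4+52.4)/2 × 0.25 = 13.85
  Sum = 3102.9 ng/mL·hr
Tail: C_last/k_e = 52.4/0.435 = 120.460
AUC_0→∞ (rectal suppository) = 3102.9 + 120.460 = 3223.36 ng/mL·hr
F = (AUC_ev/D_ev)/(AUC_iv/D_iv) = (3223.36/300)/(7510/200) = 10.7445/37.55 = 0.2861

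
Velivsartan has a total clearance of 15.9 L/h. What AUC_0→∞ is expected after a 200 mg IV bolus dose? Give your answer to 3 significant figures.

AUC_0→∞ = Dose_iv / CL
        = 200 / 15.9 = 12.5786 mg/L·h

AUC = 12.6 mg/L·h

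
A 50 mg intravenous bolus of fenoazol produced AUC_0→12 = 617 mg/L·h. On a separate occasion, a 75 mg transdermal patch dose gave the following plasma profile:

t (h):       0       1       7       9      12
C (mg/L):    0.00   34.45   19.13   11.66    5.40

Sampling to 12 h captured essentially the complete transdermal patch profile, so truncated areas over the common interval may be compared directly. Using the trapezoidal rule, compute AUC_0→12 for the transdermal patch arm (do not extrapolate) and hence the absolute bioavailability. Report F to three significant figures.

Trapezoidal AUC_0→12 (transdermal patch):
  [0→1]: (0.00+34.45)/2 × 1 = 17.225
  [1→7]: (34.45+19.13)/2 × 6 = 160.74
  [7→9]: (19.13+11.66)/2 × 2 = 30.79
  [9→12]: (11.66+5.40)/2 × 3 = 25.59
  Sum = 234.345 mg/L·h
F = (AUC_ev/D_ev)/(AUC_iv/D_iv) = (234.345/75)/(617/50) = 3.1246/12.34 = 0.2532

F = 0.253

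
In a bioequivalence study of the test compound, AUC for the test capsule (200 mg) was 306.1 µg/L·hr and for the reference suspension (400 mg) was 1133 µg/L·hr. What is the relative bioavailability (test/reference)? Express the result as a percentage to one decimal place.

F_rel = (AUC_test/D_test) / (AUC_ref/D_ref)
      = (306.1/200) / (1133/400)
      = 1.5305 / 2.8325 = 0.5403 = 54.03%

F_rel = 54.0%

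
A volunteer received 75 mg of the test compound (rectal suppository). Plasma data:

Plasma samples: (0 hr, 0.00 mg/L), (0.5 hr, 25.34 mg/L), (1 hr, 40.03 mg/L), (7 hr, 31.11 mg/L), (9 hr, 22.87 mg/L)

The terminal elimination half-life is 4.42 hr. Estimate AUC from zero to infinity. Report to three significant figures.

AUC = 436 mg/L·hr

Trapezoidal AUC_0→9:
  [0→0.5]: (0.00+25.34)/2 × 0.5 = 6.335
  [0.5→1]: (25.34+40.03)/2 × 0.5 = 16.3425
  [1→7]: (40.03+31.11)/2 × 6 = 213.42
  [7→9]: (31.11+22.87)/2 × 2 = 53.98
  Sum = 290.0775 mg/L·hr
k_e = ln2 / t½ = 0.693147 / 4.42 = 0.1568 hr^-1
Extrapolated tail: C_last / k_e = 22.87 / 0.1568 = 145.855
AUC_0→∞ = 290.0775 + 145.855 = 435.9325 mg/L·hr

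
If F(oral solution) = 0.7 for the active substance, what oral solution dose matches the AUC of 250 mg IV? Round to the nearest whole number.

D_oral = 357 mg

For equal systemic exposure: F × D_ev = D_iv
D_ev = D_iv / F = 250 / 0.7 = 357.143 mg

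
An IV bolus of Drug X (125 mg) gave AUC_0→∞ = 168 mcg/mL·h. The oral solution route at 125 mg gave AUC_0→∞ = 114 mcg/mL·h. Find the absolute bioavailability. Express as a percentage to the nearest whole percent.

F = (AUC_ev / D_ev) / (AUC_iv / D_iv)
  = (114/125) / (168/125)
  = 0.912 / 1.344 = 0.6786
  = 67.86%

F = 68%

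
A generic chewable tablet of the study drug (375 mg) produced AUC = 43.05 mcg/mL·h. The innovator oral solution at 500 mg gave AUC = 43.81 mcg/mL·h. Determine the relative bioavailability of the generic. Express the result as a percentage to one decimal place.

F_rel = (AUC_test/D_test) / (AUC_ref/D_ref)
      = (43.05/375) / (43.81/500)
      = 0.1148 / 0.08762 = 1.3102 = 131.02%

F_rel = 131.0%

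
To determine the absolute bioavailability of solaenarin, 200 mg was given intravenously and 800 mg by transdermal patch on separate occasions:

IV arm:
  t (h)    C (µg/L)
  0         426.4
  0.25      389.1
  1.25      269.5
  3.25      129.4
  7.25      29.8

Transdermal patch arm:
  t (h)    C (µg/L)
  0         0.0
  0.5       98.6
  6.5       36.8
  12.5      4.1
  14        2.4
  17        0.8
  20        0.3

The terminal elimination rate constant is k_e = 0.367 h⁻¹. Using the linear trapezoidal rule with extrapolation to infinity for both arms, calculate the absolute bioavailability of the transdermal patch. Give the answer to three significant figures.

Trapezoidal AUC_0→7.25 (IV):
  [0→0.25]: (426.4+389.1)/2 × 0.25 = 101.9375
  [0.25→1.25]: (389.1+269.5)/2 × 1 = 329.3
  [1.25→3.25]: (269.5+129.4)/2 × 2 = 398.9
  [3.25→7.25]: (129.4+29.8)/2 × 4 = 318.4
  Sum = 1148.5375 µg/L·h
IV tail: 29.8/0.367 = 81.199; AUC_iv,0→∞ = 1148.5375 + 81.199 = 1229.7365 µg/L·h
Trapezoidal AUC_0→20 (transdermal patch):
  [0→0.5]: (0.0+98.6)/2 × 0.5 = 24.65
  [0.5→6.5]: (98.6+36.8)/2 × 6 = 406.2
  [6.5→12.5]: (36.8+4.1)/2 × 6 = 122.7
  [12.5→14]: (4.1+2.4)/2 × 1.5 = 4.875
  [14→17]: (2.4+0.8)/2 × 3 = 4.8
  [17→20]: (0.8+0.3)/2 × 3 = 1.65
  Sum = 564.875 µg/L·h
transdermal patch tail: 0.3/0.367 = 0.817; AUC_ev,0→∞ = 564.875 + 0.817 = 565.692 µg/L·h
F = (AUC_ev/D_ev)/(AUC_iv/D_iv) = (565.692/800)/(1229.7365/200) = 0.707115/6.1486825 = 0.1150

F = 0.115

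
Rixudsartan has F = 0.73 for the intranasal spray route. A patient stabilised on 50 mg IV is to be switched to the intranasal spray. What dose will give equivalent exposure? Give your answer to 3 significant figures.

D_intranasal = 68.5 mg

For equal systemic exposure: F × D_ev = D_iv
D_ev = D_iv / F = 50 / 0.73 = 68.4932 mg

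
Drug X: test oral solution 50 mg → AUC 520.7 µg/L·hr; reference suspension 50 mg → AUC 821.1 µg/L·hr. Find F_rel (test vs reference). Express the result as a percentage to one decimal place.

F_rel = 63.4%

F_rel = (AUC_test/D_test) / (AUC_ref/D_ref)
      = (520.7/50) / (821.1/50)
      = 10.414 / 16.422 = 0.6341 = 63.41%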